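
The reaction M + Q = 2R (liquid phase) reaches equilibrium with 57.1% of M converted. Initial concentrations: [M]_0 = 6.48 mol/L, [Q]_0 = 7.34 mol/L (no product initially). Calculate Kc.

Let X = conversion of M.
Concentrations: [M] = 6.48 − 6.48X; [Q] = 7.34 − 6.48X; [R] = 13X.
At X = 0.571: [M] = 2.78, [Q] = 3.64, [R] = 7.4.
Kc = [R]^2 / ([M] [Q]) = 5.41.

Kc = 5.41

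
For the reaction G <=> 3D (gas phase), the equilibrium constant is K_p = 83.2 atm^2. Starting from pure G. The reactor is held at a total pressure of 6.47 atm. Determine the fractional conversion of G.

X = 0.528

Basis: 1 mol G initially; let X = conversion of G. Extent ξ = X.
Species balance: n_G = 1 − X; n_D = 3X.
Total moles n_T = 1 + 2X.
With p_i = (n_i/n_T)P, K_p = p_D^3 / (p_G).
Equating to 83.2 atm^2 and solving on 0 < X < 1: X = 0.528.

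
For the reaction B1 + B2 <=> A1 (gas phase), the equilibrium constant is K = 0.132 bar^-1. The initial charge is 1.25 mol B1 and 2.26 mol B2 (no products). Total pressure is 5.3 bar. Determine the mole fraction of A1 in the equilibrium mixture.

y_A1 = 0.118

Basis: 1.25 mol B1 initially; let X = conversion of B1. Extent ξ = 1.25X.
Species balance: n_B1 = 1.25 − 1.25X; n_B2 = 2.26 − 1.25X; n_A1 = 1.25X.
Summing: n_T = 3.51 − 1.25X.
y_i = n_i/n_T, p_i = y_i·P. K = p_A1 / (p_B1 p_B2).
Setting this equal to 0.132 bar^-1 and taking the physical root (0 < X < 1) gives X = 0.296.
Then n_A1 = 0.37, n_T = 3.14, so y_A1 = 0.118.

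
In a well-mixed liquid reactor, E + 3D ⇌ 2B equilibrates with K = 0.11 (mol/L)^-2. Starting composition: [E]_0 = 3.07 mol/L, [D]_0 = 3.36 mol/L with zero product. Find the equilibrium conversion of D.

X = 0.504

Let X = conversion of D; extent ξ = 3.36X/3 mol/L.
Concentrations: [E] = 3.07 − 1.12X; [D] = 3.36 − 3.36X; [B] = 2.24X.
K = [B]^2 / ([E] [D]^3).
Equating to 0.11 (mol/L)^-2: the physical root is X = 0.504.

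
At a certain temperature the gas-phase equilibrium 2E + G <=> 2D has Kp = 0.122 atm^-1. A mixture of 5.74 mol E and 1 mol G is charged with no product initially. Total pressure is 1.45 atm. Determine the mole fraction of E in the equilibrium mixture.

y_E = 0.790

Take 1 mol G as basis and let X be its fractional conversion, so ξ = X.
Species balance: n_E = 5.74 − 2X; n_G = 1 − X; n_D = 2X.
Summing: n_T = 6.74 − X.
Mole fractions y_i = n_i/n_T; Kp = p_D^2 / (p_E^2 p_G) with p_i = y_i·P.
Setting this equal to 0.122 atm^-1 and taking the physical root (0 < X < 1) gives X = 0.341.
Then n_E = 5.06, n_T = 6.4, so y_E = 0.790.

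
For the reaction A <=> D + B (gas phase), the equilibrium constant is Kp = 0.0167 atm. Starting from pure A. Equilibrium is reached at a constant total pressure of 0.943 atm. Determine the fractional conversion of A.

Basis: 1 mol A initially; let X = conversion of A. Extent ξ = X.
Moles: n_A = 1 − X; n_D = X; n_B = X.
Summing: n_T = 1 + X.
y_i = n_i/n_T, p_i = y_i·P. Kp = p_D p_B / (p_A).
Setting this equal to 0.0167 atm and taking the physical root (0 < X < 1) gives X = 0.132.

X = 0.132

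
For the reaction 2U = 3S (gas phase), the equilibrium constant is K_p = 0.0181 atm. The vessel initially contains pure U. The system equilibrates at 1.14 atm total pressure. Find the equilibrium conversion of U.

X = 0.154

Basis: 1 mol U initially; let X = conversion of U. Extent ξ = 0.5X.
Species balance: n_U = 1 − X; n_S = 1.5X.
Total moles n_T = 1 + 0.5X.
y_i = n_i/n_T, p_i = y_i·P. K_p = p_S^3 / (p_U^2).
Setting this equal to 0.0181 atm and taking the physical root (0 < X < 1) gives X = 0.154.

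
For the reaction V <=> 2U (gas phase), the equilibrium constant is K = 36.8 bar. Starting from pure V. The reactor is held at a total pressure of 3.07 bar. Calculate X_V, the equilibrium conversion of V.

X = 0.866

Let X = conversion of V (basis 1 mol V); extent of reaction ξ = X.
Mole table: n_V = 1 − X; n_U = 2X.
n_T = Σnᵢ = 1 + X.
With p_i = (n_i/n_T)P, K = p_U^2 / (p_V).
Setting this equal to 36.8 bar and taking the physical root (0 < X < 1) gives X = 0.866.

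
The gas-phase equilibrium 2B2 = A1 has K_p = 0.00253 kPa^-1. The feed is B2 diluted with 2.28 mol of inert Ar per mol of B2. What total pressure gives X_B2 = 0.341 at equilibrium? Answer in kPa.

P = 483 kPa

Let X = conversion of B2 (basis 1 mol B2); extent of reaction ξ = 0.5X.
At extent ξ: n_B2 = 1 − X; n_A1 = 0.5X; n_I = 2.28 (inert).
Summing: n_T = 3.28 − 0.5X.
K_p = p_A1 / (p_B2^2) with p_i = (n_i/n_T)·P.
At X = 0.341: the mole-fraction product g(X) = Π y_i^ν_i = 1.221. Since K_p = g(X)·P^{-1}, P = (g/K_p)^(1/1) = (1.221/0.00253)^(1/1) = 483 kPa.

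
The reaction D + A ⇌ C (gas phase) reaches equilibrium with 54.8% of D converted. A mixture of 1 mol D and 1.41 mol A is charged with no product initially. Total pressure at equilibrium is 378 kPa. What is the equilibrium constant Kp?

Take 1 mol D as basis and let X be its fractional conversion, so ξ = X.
Moles: n_D = 1 − X; n_A = 1.41 − X; n_C = X.
n_T = Σnᵢ = 2.41 − X.
At X = 0.548: n_D = 0.452, n_A = 0.862, n_C = 0.548, n_T = 1.86.
p_i = (n_i/n_T)·P. Kp = p_C / (p_D p_A) = 0.00693 kPa^-1.

Kp = 0.00693 kPa^-1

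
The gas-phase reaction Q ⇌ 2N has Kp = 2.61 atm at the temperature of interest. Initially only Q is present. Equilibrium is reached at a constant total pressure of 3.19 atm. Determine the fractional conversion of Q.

X = 0.412

Take 1 mol Q as basis and let X be its fractional conversion, so ξ = X.
Species balance: n_Q = 1 − X; n_N = 2X.
Total moles n_T = 1 + X.
Mole fractions y_i = n_i/n_T; Kp = p_N^2 / (p_Q) with p_i = y_i·P.
Equating to 2.61 atm and solving on 0 < X < 1: X = 0.412.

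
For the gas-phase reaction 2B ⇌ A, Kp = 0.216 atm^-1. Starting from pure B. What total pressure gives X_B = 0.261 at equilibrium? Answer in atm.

Basis: 1 mol B initially; let X = conversion of B. Extent ξ = 0.5X.
At extent ξ: n_B = 1 − X; n_A = 0.5X.
Total moles n_T = 1 − 0.5X.
Kp = p_A / (p_B^2) with p_i = (n_i/n_T)·P.
At X = 0.261: the mole-fraction product g(X) = Π y_i^ν_i = 0.2078. Since Kp = g(X)·P^{-1}, P = (g/Kp)^(1/1) = (0.2078/0.216)^(1/1) = 0.962 atm.

P = 0.962 atm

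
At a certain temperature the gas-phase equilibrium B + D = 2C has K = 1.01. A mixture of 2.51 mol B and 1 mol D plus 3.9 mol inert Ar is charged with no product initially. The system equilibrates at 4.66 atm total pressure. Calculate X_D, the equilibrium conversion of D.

X = 0.502

Take 1 mol D as basis and let X be its fractional conversion, so ξ = X.
Species balance: n_B = 2.51 − X; n_D = 1 − X; n_C = 2X; n_I = 3.9 (inert).
n_T stays at 7.41 (no change in mole number).
y_i = n_i/n_T, p_i = y_i·P. K = p_C^2 / (p_B p_D).
Equating to 1.01 and solving on 0 < X < 1: X = 0.502.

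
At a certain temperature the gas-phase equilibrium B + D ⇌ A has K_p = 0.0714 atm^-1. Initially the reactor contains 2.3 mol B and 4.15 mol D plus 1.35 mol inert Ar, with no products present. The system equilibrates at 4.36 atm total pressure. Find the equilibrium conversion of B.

Basis: 2.3 mol B initially; let X = conversion of B. Extent ξ = 2.3X.
Mole table: n_B = 2.3 − 2.3X; n_D = 4.15 − 2.3X; n_A = 2.3X; n_I = 1.35 (inert).
Summing: n_T = 7.8 − 2.3X.
With p_i = (n_i/n_T)P, K_p = p_A / (p_B p_D).
Setting this equal to 0.0714 atm^-1 and taking the physical root (0 < X < 1) gives X = 0.138.

X = 0.138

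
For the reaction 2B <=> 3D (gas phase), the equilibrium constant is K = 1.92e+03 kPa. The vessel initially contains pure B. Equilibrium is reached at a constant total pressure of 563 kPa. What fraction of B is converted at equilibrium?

Basis: 1 mol B initially; let X = conversion of B. Extent ξ = 0.5X.
Mole table: n_B = 1 − X; n_D = 1.5X.
n_T = Σnᵢ = 1 + 0.5X.
With p_i = (n_i/n_T)P, K = p_D^3 / (p_B^2).
Substituting and setting equal to 1.92e+03 kPa gives a polynomial in X; the root in (0,1) is X = 0.597.

X = 0.597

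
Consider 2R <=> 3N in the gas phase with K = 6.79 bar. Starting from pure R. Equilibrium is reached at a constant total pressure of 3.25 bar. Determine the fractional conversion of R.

Basis: 1 mol R initially; let X = conversion of R. Extent ξ = 0.5X.
Species balance: n_R = 1 − X; n_N = 1.5X.
Summing: n_T = 1 + 0.5X.
With p_i = (n_i/n_T)P, K = p_N^3 / (p_R^2).
Equating to 6.79 bar and solving on 0 < X < 1: X = 0.546.

X = 0.546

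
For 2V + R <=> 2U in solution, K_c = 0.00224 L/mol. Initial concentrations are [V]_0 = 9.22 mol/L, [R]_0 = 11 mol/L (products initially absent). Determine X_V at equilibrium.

Let X = conversion of V; extent ξ = 9.22X/2 mol/L.
Concentrations: [V] = 9.22 − 9.22X; [R] = 11 − 4.61X; [U] = 9.22X.
K_c = [U]^2 / ([V]^2 [R]).
Setting equal to 0.00224 and solving for X on (0,1) gives X = 0.132.

X = 0.132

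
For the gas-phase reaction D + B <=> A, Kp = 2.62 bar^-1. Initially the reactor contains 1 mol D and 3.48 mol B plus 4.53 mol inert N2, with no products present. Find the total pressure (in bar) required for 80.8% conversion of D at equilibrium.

Basis: 1 mol D initially; let X = conversion of D. Extent ξ = X.
Species balance: n_D = 1 − X; n_B = 3.48 − X; n_A = X; n_I = 4.53 (inert).
Summing: n_T = 9.01 − X.
Kp = p_A / (p_D p_B) with p_i = (n_i/n_T)·P.
At X = 0.808: the mole-fraction product g(X) = Π y_i^ν_i = 12.92. Since Kp = g(X)·P^{-1}, P = (g/Kp)^(1/1) = (12.92/2.62)^(1/1) = 4.93 bar.

P = 4.93 bar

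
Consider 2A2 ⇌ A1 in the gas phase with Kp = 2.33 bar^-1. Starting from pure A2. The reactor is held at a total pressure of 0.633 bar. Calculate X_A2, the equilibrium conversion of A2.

X = 0.619

Basis: 1 mol A2 initially; let X = conversion of A2. Extent ξ = 0.5X.
Moles: n_A2 = 1 − X; n_A1 = 0.5X.
Summing: n_T = 1 − 0.5X.
y_i = n_i/n_T, p_i = y_i·P. Kp = p_A1 / (p_A2^2).
Substituting and setting equal to 2.33 bar^-1 gives a polynomial in X; the root in (0,1) is X = 0.619.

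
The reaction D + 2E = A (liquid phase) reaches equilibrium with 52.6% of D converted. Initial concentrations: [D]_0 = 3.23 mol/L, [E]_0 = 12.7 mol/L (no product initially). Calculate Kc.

Let X = conversion of D.
Concentrations: [D] = 3.23 − 3.23X; [E] = 12.7 − 6.46X; [A] = 3.23X.
At X = 0.526: [D] = 1.53, [E] = 9.3, [A] = 1.7.
Kc = [A] / ([D] [E]^2) = 0.0128 (mol/L)^-2.

Kc = 0.0128 (mol/L)^-2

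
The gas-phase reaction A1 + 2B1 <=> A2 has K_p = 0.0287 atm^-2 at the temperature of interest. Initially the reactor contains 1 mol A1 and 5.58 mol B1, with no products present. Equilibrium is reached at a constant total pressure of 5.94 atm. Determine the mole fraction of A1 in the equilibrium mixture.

Take 1 mol A1 as basis and let X be its fractional conversion, so ξ = X.
Mole table: n_A1 = 1 − X; n_B1 = 5.58 − 2X; n_A2 = X.
Summing: n_T = 6.58 − 2X.
y_i = n_i/n_T, p_i = y_i·P. K_p = p_A2 / (p_A1 p_B1^2).
Substituting and setting equal to 0.0287 atm^-2 gives a polynomial in X; the root in (0,1) is X = 0.409.
Then n_A1 = 0.591, n_T = 5.76, so y_A1 = 0.103.

y_A1 = 0.103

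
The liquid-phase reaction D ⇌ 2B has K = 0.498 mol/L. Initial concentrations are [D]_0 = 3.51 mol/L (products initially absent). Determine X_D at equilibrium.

X = 0.171

Let X = conversion of D; extent ξ = 3.51·X mol/L.
Concentrations: [D] = 3.51 − 3.51X; [B] = 7.02X.
K = [B]^2 / ([D]).
Setting equal to 0.498 and solving for X on (0,1) gives X = 0.171.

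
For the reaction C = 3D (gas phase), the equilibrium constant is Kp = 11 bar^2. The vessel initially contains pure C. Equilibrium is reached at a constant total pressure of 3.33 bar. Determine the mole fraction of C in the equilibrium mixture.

y_C = 0.319

Basis: 1 mol C initially; let X = conversion of C. Extent ξ = X.
At extent ξ: n_C = 1 − X; n_D = 3X.
Total moles n_T = 1 + 2X.
Mole fractions y_i = n_i/n_T; Kp = p_D^3 / (p_C) with p_i = y_i·P.
Equating to 11 bar^2 and solving on 0 < X < 1: X = 0.416.
Then n_C = 0.584, n_T = 1.83, so y_C = 0.319.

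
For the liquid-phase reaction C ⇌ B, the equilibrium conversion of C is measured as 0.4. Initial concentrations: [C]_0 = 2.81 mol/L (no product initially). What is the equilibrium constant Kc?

Kc = 0.667

Let X = conversion of C.
Concentrations: [C] = 2.81 − 2.81X; [B] = 2.81X.
At X = 0.4: [C] = 1.69, [B] = 1.12.
Kc = [B] / ([C]) = 0.667.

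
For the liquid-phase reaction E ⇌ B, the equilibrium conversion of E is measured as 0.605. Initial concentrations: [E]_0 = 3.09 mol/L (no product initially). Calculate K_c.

K_c = 1.53

Let X = conversion of E.
Concentrations: [E] = 3.09 − 3.09X; [B] = 3.09X.
At X = 0.605: [E] = 1.22, [B] = 1.87.
K_c = [B] / ([E]) = 1.53.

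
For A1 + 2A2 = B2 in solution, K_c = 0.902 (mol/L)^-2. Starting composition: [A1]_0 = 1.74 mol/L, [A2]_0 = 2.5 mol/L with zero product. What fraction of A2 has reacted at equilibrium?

Let X = conversion of A2; extent ξ = 2.5X/2 mol/L.
Concentrations: [A1] = 1.74 − 1.25X; [A2] = 2.5 − 2.5X; [B2] = 1.25X.
K_c = [B2] / ([A1] [A2]^2).
Equating to 0.902 (mol/L)^-2: the physical root is X = 0.622.

X = 0.622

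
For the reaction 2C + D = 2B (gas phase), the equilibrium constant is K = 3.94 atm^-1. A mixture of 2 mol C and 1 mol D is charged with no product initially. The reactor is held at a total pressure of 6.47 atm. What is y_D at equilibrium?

Basis: 2 mol C initially; let X = conversion of C. Extent ξ = X.
At extent ξ: n_C = 2 − 2X; n_D = 1 − X; n_B = 2X.
n_T = Σnᵢ = 3 − X.
Mole fractions y_i = n_i/n_T; K = p_B^2 / (p_C^2 p_D) with p_i = y_i·P.
Equating to 3.94 atm^-1 and solving on 0 < X < 1: X = 0.658.
Then n_D = 0.342, n_T = 2.34, so y_D = 0.146.

y_D = 0.146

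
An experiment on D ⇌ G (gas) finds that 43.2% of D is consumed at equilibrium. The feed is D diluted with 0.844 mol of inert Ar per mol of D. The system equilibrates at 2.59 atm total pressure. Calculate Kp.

Take 1 mol D as basis and let X be its fractional conversion, so ξ = X.
At extent ξ: n_D = 1 − X; n_G = X; n_I = 0.844 (inert).
n_T stays at 1.84 (no change in mole number).
At X = 0.432: n_D = 0.568, n_G = 0.432, n_T = 1.84.
p_i = (n_i/n_T)·P. Kp = p_G / (p_D) = 0.761.

Kp = 0.761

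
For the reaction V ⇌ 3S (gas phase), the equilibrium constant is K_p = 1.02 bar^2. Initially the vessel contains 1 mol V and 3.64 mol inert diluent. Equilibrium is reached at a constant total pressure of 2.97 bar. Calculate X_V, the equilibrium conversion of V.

Let X = conversion of V (basis 1 mol V); extent of reaction ξ = X.
Species balance: n_V = 1 − X; n_S = 3X; n_I = 3.64 (inert).
Summing: n_T = 4.64 + 2X.
With p_i = (n_i/n_T)P, K_p = p_S^3 / (p_V).
Setting this equal to 1.02 bar^2 and taking the physical root (0 < X < 1) gives X = 0.421.

X = 0.421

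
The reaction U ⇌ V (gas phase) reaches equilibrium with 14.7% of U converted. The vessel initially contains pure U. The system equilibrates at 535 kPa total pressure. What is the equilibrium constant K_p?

K_p = 0.172

Take 1 mol U as basis and let X be its fractional conversion, so ξ = X.
Species balance: n_U = 1 − X; n_V = X.
n_T stays at 1 (no change in mole number).
At X = 0.147: n_U = 0.853, n_V = 0.147, n_T = 1.
p_i = (n_i/n_T)·P. K_p = p_V / (p_U) = 0.172.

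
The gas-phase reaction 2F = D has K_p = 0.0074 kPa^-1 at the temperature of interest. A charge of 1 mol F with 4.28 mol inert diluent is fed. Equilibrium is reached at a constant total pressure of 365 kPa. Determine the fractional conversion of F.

Let X = conversion of F (basis 1 mol F); extent of reaction ξ = 0.5X.
Mole table: n_F = 1 − X; n_D = 0.5X; n_I = 4.28 (inert).
Total moles n_T = 5.28 − 0.5X.
Mole fractions y_i = n_i/n_T; K_p = p_D / (p_F^2) with p_i = y_i·P.
Setting this equal to 0.0074 kPa^-1 and taking the physical root (0 < X < 1) gives X = 0.392.

X = 0.392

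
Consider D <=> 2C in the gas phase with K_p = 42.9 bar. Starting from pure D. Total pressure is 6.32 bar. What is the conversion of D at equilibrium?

Take 1 mol D as basis and let X be its fractional conversion, so ξ = X.
Moles: n_D = 1 − X; n_C = 2X.
n_T = Σnᵢ = 1 + X.
y_i = n_i/n_T, p_i = y_i·P. K_p = p_C^2 / (p_D).
Setting this equal to 42.9 bar and taking the physical root (0 < X < 1) gives X = 0.793.

X = 0.793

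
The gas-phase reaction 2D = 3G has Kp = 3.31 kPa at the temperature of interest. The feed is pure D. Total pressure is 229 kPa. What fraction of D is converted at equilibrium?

X = 0.149

Let X = conversion of D (basis 1 mol D); extent of reaction ξ = 0.5X.
Species balance: n_D = 1 − X; n_G = 1.5X.
Total moles n_T = 1 + 0.5X.
Mole fractions y_i = n_i/n_T; Kp = p_G^3 / (p_D^2) with p_i = y_i·P.
Substituting and setting equal to 3.31 kPa gives a polynomial in X; the root in (0,1) is X = 0.149.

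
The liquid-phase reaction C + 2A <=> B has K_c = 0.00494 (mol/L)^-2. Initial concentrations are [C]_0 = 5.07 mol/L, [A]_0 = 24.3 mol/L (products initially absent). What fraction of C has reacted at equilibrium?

Let X = conversion of C; extent ξ = 5.07·X mol/L.
Concentrations: [C] = 5.07 − 5.07X; [A] = 24.3 − 10.1X; [B] = 5.07X.
K_c = [B] / ([C] [A]^2).
Equating to 0.00494 (mol/L)^-2: the physical root is X = 0.617.

X = 0.617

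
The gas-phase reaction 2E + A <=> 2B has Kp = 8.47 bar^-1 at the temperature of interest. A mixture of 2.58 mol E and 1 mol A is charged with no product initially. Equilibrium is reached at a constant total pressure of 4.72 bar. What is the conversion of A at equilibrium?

X = 0.807

Let X = conversion of A (basis 1 mol A); extent of reaction ξ = X.
Mole table: n_E = 2.58 − 2X; n_A = 1 − X; n_B = 2X.
Summing: n_T = 3.58 − X.
Mole fractions y_i = n_i/n_T; Kp = p_B^2 / (p_E^2 p_A) with p_i = y_i·P.
This yields a degree-3 equation in X; solving on (0,1), X = 0.807.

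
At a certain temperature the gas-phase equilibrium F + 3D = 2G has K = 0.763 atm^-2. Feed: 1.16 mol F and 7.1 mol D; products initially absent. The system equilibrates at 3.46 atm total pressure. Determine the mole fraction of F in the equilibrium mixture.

y_F = 0.033

Basis: 1.16 mol F initially; let X = conversion of F. Extent ξ = 1.16X.
Mole table: n_F = 1.16 − 1.16X; n_D = 7.1 − 3.48X; n_G = 2.32X.
Total moles n_T = 8.26 − 2.32X.
With p_i = (n_i/n_T)P, K = p_G^2 / (p_F p_D^3).
Setting this equal to 0.763 atm^-2 and taking the physical root (0 < X < 1) gives X = 0.820.
Then n_F = 0.209, n_T = 6.36, so y_F = 0.033.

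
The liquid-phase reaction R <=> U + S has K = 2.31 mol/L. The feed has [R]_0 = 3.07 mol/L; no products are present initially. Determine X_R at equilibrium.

X = 0.569

Let X = conversion of R; extent ξ = 3.07·X mol/L.
Concentrations: [R] = 3.07 − 3.07X; [U] = 3.07X; [S] = 3.07X.
K = [U] [S] / ([R]).
Solving K = 2.31 for X ∈ (0,1): X = 0.569.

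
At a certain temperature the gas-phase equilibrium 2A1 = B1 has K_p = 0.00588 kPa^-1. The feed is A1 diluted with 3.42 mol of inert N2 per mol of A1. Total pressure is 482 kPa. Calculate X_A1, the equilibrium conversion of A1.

Let X = conversion of A1 (basis 1 mol A1); extent of reaction ξ = 0.5X.
At extent ξ: n_A1 = 1 − X; n_B1 = 0.5X; n_I = 3.42 (inert).
Summing: n_T = 4.42 − 0.5X.
With p_i = (n_i/n_T)P, K_p = p_B1 / (p_A1^2).
Equating to 0.00588 kPa^-1 and solving on 0 < X < 1: X = 0.433.

X = 0.433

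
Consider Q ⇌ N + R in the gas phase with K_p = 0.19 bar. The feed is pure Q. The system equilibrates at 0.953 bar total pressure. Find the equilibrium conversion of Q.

Let X = conversion of Q (basis 1 mol Q); extent of reaction ξ = X.
At extent ξ: n_Q = 1 − X; n_N = X; n_R = X.
Summing: n_T = 1 + X.
y_i = n_i/n_T, p_i = y_i·P. K_p = p_N p_R / (p_Q).
Setting this equal to 0.19 bar and taking the physical root (0 < X < 1) gives X = 0.408.

X = 0.408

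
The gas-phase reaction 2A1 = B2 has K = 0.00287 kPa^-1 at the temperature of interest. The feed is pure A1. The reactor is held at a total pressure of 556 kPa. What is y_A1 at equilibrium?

y_A1 = 0.538

Basis: 1 mol A1 initially; let X = conversion of A1. Extent ξ = 0.5X.
Species balance: n_A1 = 1 − X; n_B2 = 0.5X.
Total moles n_T = 1 − 0.5X.
Mole fractions y_i = n_i/n_T; K = p_B2 / (p_A1^2) with p_i = y_i·P.
Setting this equal to 0.00287 kPa^-1 and taking the physical root (0 < X < 1) gives X = 0.632.
Then n_A1 = 0.368, n_T = 0.684, so y_A1 = 0.538.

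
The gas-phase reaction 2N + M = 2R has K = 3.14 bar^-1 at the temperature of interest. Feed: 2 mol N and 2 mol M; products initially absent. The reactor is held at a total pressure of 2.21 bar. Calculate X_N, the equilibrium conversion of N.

X = 0.627

Take 2 mol N as basis and let X be its fractional conversion, so ξ = X.
Mole table: n_N = 2 − 2X; n_M = 2 − X; n_R = 2X.
n_T = Σnᵢ = 4 − X.
With p_i = (n_i/n_T)P, K = p_R^2 / (p_N^2 p_M).
This yields a degree-3 equation in X; solving on (0,1), X = 0.627.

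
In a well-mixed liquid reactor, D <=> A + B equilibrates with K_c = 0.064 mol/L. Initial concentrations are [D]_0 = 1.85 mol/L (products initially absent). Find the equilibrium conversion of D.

Let X = conversion of D; extent ξ = 1.85·X mol/L.
Concentrations: [D] = 1.85 − 1.85X; [A] = 1.85X; [B] = 1.85X.
K_c = [A] [B] / ([D]).
This equals 0.064 at X = 0.170 (the root in 0 < X < 1).

X = 0.170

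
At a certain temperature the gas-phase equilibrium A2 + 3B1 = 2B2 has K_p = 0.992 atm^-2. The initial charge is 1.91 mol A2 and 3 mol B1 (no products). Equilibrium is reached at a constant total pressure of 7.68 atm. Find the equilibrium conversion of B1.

X = 0.756

Let X = conversion of B1 (basis 3 mol B1); extent of reaction ξ = X.
Species balance: n_A2 = 1.91 − X; n_B1 = 3 − 3X; n_B2 = 2X.
Total moles n_T = 4.91 − 2X.
y_i = n_i/n_T, p_i = y_i·P. K_p = p_B2^2 / (p_A2 p_B1^3).
Substituting and setting equal to 0.992 atm^-2 gives a polynomial in X; the root in (0,1) is X = 0.756.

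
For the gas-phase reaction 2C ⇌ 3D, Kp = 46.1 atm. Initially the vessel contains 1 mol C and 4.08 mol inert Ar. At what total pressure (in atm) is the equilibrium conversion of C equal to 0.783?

P = 7.33 atm

Basis: 1 mol C initially; let X = conversion of C. Extent ξ = 0.5X.
Moles: n_C = 1 − X; n_D = 1.5X; n_I = 4.08 (inert).
Summing: n_T = 5.08 + 0.5X.
Kp = p_D^3 / (p_C^2) with p_i = (n_i/n_T)·P.
At X = 0.783: the mole-fraction product g(X) = Π y_i^ν_i = 6.288. Since Kp = g(X)·P^{1}, P = (Kp/g)^(1/1) = (46.1/6.288)^(1/1) = 7.33 atm.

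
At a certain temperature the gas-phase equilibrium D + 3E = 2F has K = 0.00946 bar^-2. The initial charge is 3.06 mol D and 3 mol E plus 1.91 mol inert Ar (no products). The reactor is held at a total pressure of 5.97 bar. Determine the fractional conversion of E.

X = 0.229

Basis: 3 mol E initially; let X = conversion of E. Extent ξ = X.
Species balance: n_D = 3.06 − X; n_E = 3 − 3X; n_F = 2X; n_I = 1.91 (inert).
Summing: n_T = 7.97 − 2X.
Mole fractions y_i = n_i/n_T; K = p_F^2 / (p_D p_E^3) with p_i = y_i·P.
Substituting and setting equal to 0.00946 bar^-2 gives a polynomial in X; the root in (0,1) is X = 0.229.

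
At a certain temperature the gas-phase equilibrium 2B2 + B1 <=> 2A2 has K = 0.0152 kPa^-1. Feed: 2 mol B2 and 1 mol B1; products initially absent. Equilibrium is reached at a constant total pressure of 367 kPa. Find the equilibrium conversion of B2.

Let X = conversion of B2 (basis 2 mol B2); extent of reaction ξ = X.
At extent ξ: n_B2 = 2 − 2X; n_B1 = 1 − X; n_A2 = 2X.
Summing: n_T = 3 − X.
Mole fractions y_i = n_i/n_T; K = p_A2^2 / (p_B2^2 p_B1) with p_i = y_i·P.
This yields a degree-3 equation in X; solving on (0,1), X = 0.511.

X = 0.511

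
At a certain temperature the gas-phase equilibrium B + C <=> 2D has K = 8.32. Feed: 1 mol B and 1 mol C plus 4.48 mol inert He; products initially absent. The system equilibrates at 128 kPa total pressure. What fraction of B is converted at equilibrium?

X = 0.591

Take 1 mol B as basis and let X be its fractional conversion, so ξ = X.
At extent ξ: n_B = 1 − X; n_C = 1 − X; n_D = 2X; n_I = 4.48 (inert).
Since Δν = 0, n_T = 6.48 throughout.
y_i = n_i/n_T, p_i = y_i·P. K = p_D^2 / (p_B p_C).
This yields a degree-2 equation in X; solving on (0,1), X = 0.591.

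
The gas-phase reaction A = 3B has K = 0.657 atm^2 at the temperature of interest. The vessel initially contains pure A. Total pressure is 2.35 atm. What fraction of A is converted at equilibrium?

Let X = conversion of A (basis 1 mol A); extent of reaction ξ = X.
Moles: n_A = 1 − X; n_B = 3X.
n_T = Σnᵢ = 1 + 2X.
With p_i = (n_i/n_T)P, K = p_B^3 / (p_A).
Substituting and setting equal to 0.657 atm^2 gives a polynomial in X; the root in (0,1) is X = 0.189.

X = 0.189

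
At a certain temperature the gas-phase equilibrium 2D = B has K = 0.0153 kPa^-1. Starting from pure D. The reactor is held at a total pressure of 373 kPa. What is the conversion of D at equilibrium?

Take 1 mol D as basis and let X be its fractional conversion, so ξ = 0.5X.
Mole table: n_D = 1 − X; n_B = 0.5X.
Total moles n_T = 1 − 0.5X.
Mole fractions y_i = n_i/n_T; K = p_B / (p_D^2) with p_i = y_i·P.
Setting this equal to 0.0153 kPa^-1 and taking the physical root (0 < X < 1) gives X = 0.795.

X = 0.795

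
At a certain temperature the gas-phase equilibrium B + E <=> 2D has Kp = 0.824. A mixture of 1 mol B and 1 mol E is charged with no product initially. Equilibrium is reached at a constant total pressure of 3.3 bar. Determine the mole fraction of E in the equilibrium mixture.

y_E = 0.344

Take 1 mol B as basis and let X be its fractional conversion, so ξ = X.
At extent ξ: n_B = 1 − X; n_E = 1 − X; n_D = 2X.
Since Δν = 0, n_T = 2 throughout.
Mole fractions y_i = n_i/n_T; Kp = p_D^2 / (p_B p_E) with p_i = y_i·P.
Setting this equal to 0.824 and taking the physical root (0 < X < 1) gives X = 0.312.
Then n_E = 0.688, n_T = 2, so y_E = 0.344.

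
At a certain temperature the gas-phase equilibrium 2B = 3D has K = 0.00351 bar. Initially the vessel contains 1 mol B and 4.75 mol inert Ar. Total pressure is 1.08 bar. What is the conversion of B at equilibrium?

X = 0.158

Take 1 mol B as basis and let X be its fractional conversion, so ξ = 0.5X.
At extent ξ: n_B = 1 − X; n_D = 1.5X; n_I = 4.75 (inert).
Total moles n_T = 5.75 + 0.5X.
With p_i = (n_i/n_T)P, K = p_D^3 / (p_B^2).
Equating to 0.00351 bar and solving on 0 < X < 1: X = 0.158.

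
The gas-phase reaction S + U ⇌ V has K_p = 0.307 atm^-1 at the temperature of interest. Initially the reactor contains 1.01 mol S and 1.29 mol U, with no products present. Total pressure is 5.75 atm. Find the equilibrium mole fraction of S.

Take 1.01 mol S as basis and let X be its fractional conversion, so ξ = 1.01X.
Species balance: n_S = 1.01 − 1.01X; n_U = 1.29 − 1.01X; n_V = 1.01X.
Total moles n_T = 2.3 − 1.01X.
y_i = n_i/n_T, p_i = y_i·P. K_p = p_V / (p_S p_U).
Substituting and setting equal to 0.307 atm^-1 gives a polynomial in X; the root in (0,1) is X = 0.445.
Then n_S = 0.561, n_T = 1.85, so y_S = 0.303.

y_S = 0.303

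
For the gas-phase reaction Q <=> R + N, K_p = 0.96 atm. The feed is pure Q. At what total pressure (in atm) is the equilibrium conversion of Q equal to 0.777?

Take 1 mol Q as basis and let X be its fractional conversion, so ξ = X.
Moles: n_Q = 1 − X; n_R = X; n_N = X.
Total moles n_T = 1 + X.
K_p = p_R p_N / (p_Q) with p_i = (n_i/n_T)·P.
At X = 0.777: the mole-fraction product g(X) = Π y_i^ν_i = 1.524. Since K_p = g(X)·P^{1}, P = (K_p/g)^(1/1) = (0.96/1.524)^(1/1) = 0.63 atm.

P = 0.63 atm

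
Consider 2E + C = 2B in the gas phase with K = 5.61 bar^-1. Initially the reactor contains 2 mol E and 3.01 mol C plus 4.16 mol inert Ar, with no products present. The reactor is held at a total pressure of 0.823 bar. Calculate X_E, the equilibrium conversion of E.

Basis: 2 mol E initially; let X = conversion of E. Extent ξ = X.
Mole table: n_E = 2 − 2X; n_C = 3.01 − X; n_B = 2X; n_I = 4.16 (inert).
n_T = Σnᵢ = 9.17 − X.
y_i = n_i/n_T, p_i = y_i·P. K = p_B^2 / (p_E^2 p_C).
Setting this equal to 5.61 bar^-1 and taking the physical root (0 < X < 1) gives X = 0.535.

X = 0.535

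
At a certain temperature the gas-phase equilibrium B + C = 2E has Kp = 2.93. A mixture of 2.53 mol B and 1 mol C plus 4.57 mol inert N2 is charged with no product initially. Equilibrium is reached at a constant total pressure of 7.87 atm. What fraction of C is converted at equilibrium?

Take 1 mol C as basis and let X be its fractional conversion, so ξ = X.
Moles: n_B = 2.53 − X; n_C = 1 − X; n_E = 2X; n_I = 4.57 (inert).
n_T stays at 8.1 (no change in mole number).
Mole fractions y_i = n_i/n_T; Kp = p_E^2 / (p_B p_C) with p_i = y_i·P.
Setting this equal to 2.93 and taking the physical root (0 < X < 1) gives X = 0.670.

X = 0.670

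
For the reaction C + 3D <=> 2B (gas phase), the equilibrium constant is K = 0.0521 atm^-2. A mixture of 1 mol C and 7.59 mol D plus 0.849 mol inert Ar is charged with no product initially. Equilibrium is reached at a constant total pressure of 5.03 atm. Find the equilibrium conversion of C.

Basis: 1 mol C initially; let X = conversion of C. Extent ξ = X.
Moles: n_C = 1 − X; n_D = 7.59 − 3X; n_B = 2X; n_I = 0.849 (inert).
n_T = Σnᵢ = 9.44 − 2X.
Mole fractions y_i = n_i/n_T; K = p_B^2 / (p_C p_D^3) with p_i = y_i·P.
This yields a degree-4 equation in X; solving on (0,1), X = 0.607.

X = 0.607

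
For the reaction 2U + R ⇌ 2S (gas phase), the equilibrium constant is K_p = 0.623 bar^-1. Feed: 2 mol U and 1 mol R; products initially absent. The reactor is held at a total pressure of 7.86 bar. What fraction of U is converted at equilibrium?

X = 0.498

Let X = conversion of U (basis 2 mol U); extent of reaction ξ = X.
Moles: n_U = 2 − 2X; n_R = 1 − X; n_S = 2X.
Total moles n_T = 3 − X.
y_i = n_i/n_T, p_i = y_i·P. K_p = p_S^2 / (p_U^2 p_R).
Setting this equal to 0.623 bar^-1 and taking the physical root (0 < X < 1) gives X = 0.498.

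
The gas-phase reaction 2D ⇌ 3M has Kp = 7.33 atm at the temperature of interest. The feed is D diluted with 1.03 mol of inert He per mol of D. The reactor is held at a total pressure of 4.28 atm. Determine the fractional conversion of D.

X = 0.586

Take 1 mol D as basis and let X be its fractional conversion, so ξ = 0.5X.
At extent ξ: n_D = 1 − X; n_M = 1.5X; n_I = 1.03 (inert).
Summing: n_T = 2.03 + 0.5X.
With p_i = (n_i/n_T)P, Kp = p_M^3 / (p_D^2).
Setting this equal to 7.33 atm and taking the physical root (0 < X < 1) gives X = 0.586.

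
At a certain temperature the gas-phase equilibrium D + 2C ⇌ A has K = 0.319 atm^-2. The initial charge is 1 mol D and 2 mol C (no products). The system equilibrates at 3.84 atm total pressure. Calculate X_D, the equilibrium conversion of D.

X = 0.527

Let X = conversion of D (basis 1 mol D); extent of reaction ξ = X.
Moles: n_D = 1 − X; n_C = 2 − 2X; n_A = X.
Total moles n_T = 3 − 2X.
y_i = n_i/n_T, p_i = y_i·P. K = p_A / (p_D p_C^2).
Substituting and setting equal to 0.319 atm^-2 gives a polynomial in X; the root in (0,1) is X = 0.527.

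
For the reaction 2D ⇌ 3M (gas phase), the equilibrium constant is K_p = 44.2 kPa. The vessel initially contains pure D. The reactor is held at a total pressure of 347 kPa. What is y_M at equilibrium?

Basis: 1 mol D initially; let X = conversion of D. Extent ξ = 0.5X.
Mole table: n_D = 1 − X; n_M = 1.5X.
Summing: n_T = 1 + 0.5X.
With p_i = (n_i/n_T)P, K_p = p_M^3 / (p_D^2).
This yields a degree-3 equation in X; solving on (0,1), X = 0.281.
Then n_M = 0.422, n_T = 1.14, so y_M = 0.370.

y_M = 0.370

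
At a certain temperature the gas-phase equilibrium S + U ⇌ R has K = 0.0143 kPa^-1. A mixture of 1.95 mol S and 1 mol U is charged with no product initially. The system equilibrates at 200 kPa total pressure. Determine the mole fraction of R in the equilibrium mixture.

Let X = conversion of U (basis 1 mol U); extent of reaction ξ = X.
Mole table: n_S = 1.95 − X; n_U = 1 − X; n_R = X.
Total moles n_T = 2.95 − X.
With p_i = (n_i/n_T)P, K = p_R / (p_S p_U).
Equating to 0.0143 kPa^-1 and solving on 0 < X < 1: X = 0.620.
Then n_R = 0.62, n_T = 2.33, so y_R = 0.266.

y_R = 0.266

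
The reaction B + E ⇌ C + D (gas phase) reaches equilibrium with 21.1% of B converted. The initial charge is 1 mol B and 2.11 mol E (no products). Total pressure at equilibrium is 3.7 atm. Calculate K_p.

Basis: 1 mol B initially; let X = conversion of B. Extent ξ = X.
Mole table: n_B = 1 − X; n_E = 2.11 − X; n_C = X; n_D = X.
n_T stays at 3.11 (no change in mole number).
At X = 0.211: n_B = 0.789, n_E = 1.9, n_C = 0.211, n_D = 0.211, n_T = 3.11.
p_i = (n_i/n_T)·P. K_p = p_C p_D / (p_B p_E) = 0.0297.

K_p = 0.0297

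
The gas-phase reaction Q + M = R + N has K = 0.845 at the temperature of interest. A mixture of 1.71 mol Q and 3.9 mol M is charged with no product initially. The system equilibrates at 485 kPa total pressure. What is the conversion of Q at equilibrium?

X = 0.670

Let X = conversion of Q (basis 1.71 mol Q); extent of reaction ξ = 1.71X.
Species balance: n_Q = 1.71 − 1.71X; n_M = 3.9 − 1.71X; n_R = 1.71X; n_N = 1.71X.
n_T stays at 5.61 (no change in mole number).
y_i = n_i/n_T, p_i = y_i·P. K = p_R p_N / (p_Q p_M).
Setting this equal to 0.845 and taking the physical root (0 < X < 1) gives X = 0.670.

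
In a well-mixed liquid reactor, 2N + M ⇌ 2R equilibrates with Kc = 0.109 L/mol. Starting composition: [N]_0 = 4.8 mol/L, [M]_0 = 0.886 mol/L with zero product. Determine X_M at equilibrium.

Let X = conversion of M; extent ξ = 0.886·X mol/L.
Concentrations: [N] = 4.8 − 1.77X; [M] = 0.886 − 0.886X; [R] = 1.77X.
Kc = [R]^2 / ([N]^2 [M]).
Setting equal to 0.109 and solving for X on (0,1) gives X = 0.491.

X = 0.491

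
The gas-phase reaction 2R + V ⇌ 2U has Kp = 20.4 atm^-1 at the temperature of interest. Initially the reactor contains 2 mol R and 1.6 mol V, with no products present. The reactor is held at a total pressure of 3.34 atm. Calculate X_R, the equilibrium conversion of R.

Take 2 mol R as basis and let X be its fractional conversion, so ξ = X.
Species balance: n_R = 2 − 2X; n_V = 1.6 − X; n_U = 2X.
n_T = Σnᵢ = 3.6 − X.
y_i = n_i/n_T, p_i = y_i·P. Kp = p_U^2 / (p_R^2 p_V).
This yields a degree-3 equation in X; solving on (0,1), X = 0.814.

X = 0.814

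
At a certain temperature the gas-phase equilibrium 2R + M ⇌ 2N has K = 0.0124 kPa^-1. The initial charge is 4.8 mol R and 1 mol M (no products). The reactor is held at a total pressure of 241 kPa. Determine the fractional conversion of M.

Let X = conversion of M (basis 1 mol M); extent of reaction ξ = X.
At extent ξ: n_R = 4.8 − 2X; n_M = 1 − X; n_N = 2X.
Total moles n_T = 5.8 − X.
y_i = n_i/n_T, p_i = y_i·P. K = p_N^2 / (p_R^2 p_M).
Setting this equal to 0.0124 kPa^-1 and taking the physical root (0 < X < 1) gives X = 0.705.

X = 0.705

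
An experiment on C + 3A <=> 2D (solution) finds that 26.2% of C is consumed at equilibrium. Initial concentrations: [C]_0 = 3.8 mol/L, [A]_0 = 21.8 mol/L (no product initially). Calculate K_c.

Let X = conversion of C.
Concentrations: [C] = 3.8 − 3.8X; [A] = 21.8 − 11.4X; [D] = 7.6X.
At X = 0.262: [C] = 2.8, [A] = 18.8, [D] = 1.99.
K_c = [D]^2 / ([C] [A]^3) = 0.000212 (mol/L)^-2.

K_c = 0.000212 (mol/L)^-2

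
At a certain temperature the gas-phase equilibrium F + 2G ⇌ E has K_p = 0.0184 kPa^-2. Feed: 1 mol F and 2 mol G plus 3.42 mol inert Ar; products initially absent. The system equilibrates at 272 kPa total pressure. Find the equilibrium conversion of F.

X = 0.849

Basis: 1 mol F initially; let X = conversion of F. Extent ξ = X.
Mole table: n_F = 1 − X; n_G = 2 − 2X; n_E = X; n_I = 3.42 (inert).
Summing: n_T = 6.42 − 2X.
With p_i = (n_i/n_T)P, K_p = p_E / (p_F p_G^2).
Equating to 0.0184 kPa^-2 and solving on 0 < X < 1: X = 0.849.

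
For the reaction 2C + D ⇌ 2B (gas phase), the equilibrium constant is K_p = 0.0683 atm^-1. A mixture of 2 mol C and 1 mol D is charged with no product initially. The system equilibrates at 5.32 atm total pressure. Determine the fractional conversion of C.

Basis: 2 mol C initially; let X = conversion of C. Extent ξ = X.
At extent ξ: n_C = 2 − 2X; n_D = 1 − X; n_B = 2X.
Summing: n_T = 3 − X.
y_i = n_i/n_T, p_i = y_i·P. K_p = p_B^2 / (p_C^2 p_D).
Setting this equal to 0.0683 atm^-1 and taking the physical root (0 < X < 1) gives X = 0.240.

X = 0.240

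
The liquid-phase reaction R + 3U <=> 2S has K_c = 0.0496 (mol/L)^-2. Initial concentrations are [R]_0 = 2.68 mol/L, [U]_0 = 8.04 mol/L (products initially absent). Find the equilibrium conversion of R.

Let X = conversion of R; extent ξ = 2.68·X mol/L.
Concentrations: [R] = 2.68 − 2.68X; [U] = 8.04 − 8.04X; [S] = 5.36X.
K_c = [S]^2 / ([R] [U]^3).
This equals 0.0496 at X = 0.457 (the root in 0 < X < 1).

X = 0.457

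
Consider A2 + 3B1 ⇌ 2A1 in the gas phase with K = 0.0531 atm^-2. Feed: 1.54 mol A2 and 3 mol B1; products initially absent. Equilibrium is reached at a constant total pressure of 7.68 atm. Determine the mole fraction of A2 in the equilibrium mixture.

y_A2 = 0.295

Let X = conversion of B1 (basis 3 mol B1); extent of reaction ξ = X.
At extent ξ: n_A2 = 1.54 − X; n_B1 = 3 − 3X; n_A1 = 2X.
Total moles n_T = 4.54 − 2X.
With p_i = (n_i/n_T)P, K = p_A1^2 / (p_A2 p_B1^3).
Equating to 0.0531 atm^-2 and solving on 0 < X < 1: X = 0.487.
Then n_A2 = 1.05, n_T = 3.57, so y_A2 = 0.295.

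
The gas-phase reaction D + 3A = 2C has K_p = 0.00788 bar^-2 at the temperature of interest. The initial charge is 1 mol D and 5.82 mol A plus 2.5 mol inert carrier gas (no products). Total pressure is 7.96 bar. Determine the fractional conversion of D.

Basis: 1 mol D initially; let X = conversion of D. Extent ξ = X.
Species balance: n_D = 1 − X; n_A = 5.82 − 3X; n_C = 2X; n_I = 2.5 (inert).
n_T = Σnᵢ = 9.32 − 2X.
With p_i = (n_i/n_T)P, K_p = p_C^2 / (p_D p_A^3).
Substituting and setting equal to 0.00788 bar^-2 gives a polynomial in X; the root in (0,1) is X = 0.346.

X = 0.346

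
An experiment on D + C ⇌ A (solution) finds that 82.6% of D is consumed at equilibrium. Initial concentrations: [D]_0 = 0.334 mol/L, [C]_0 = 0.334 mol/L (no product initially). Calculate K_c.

K_c = 81.7 L/mol

Let X = conversion of D.
Concentrations: [D] = 0.334 − 0.334X; [C] = 0.334 − 0.334X; [A] = 0.334X.
At X = 0.826: [D] = 0.0581, [C] = 0.0581, [A] = 0.276.
K_c = [A] / ([D] [C]) = 81.7 L/mol.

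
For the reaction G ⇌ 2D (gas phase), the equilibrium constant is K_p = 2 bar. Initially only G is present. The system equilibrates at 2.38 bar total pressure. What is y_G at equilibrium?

y_G = 0.412

Let X = conversion of G (basis 1 mol G); extent of reaction ξ = X.
At extent ξ: n_G = 1 − X; n_D = 2X.
Summing: n_T = 1 + X.
With p_i = (n_i/n_T)P, K_p = p_D^2 / (p_G).
Equating to 2 bar and solving on 0 < X < 1: X = 0.417.
Then n_G = 0.583, n_T = 1.42, so y_G = 0.412.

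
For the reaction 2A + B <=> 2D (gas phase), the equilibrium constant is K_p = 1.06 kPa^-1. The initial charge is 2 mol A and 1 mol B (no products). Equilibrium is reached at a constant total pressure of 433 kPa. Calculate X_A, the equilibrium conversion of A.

X = 0.850

Let X = conversion of A (basis 2 mol A); extent of reaction ξ = X.
At extent ξ: n_A = 2 − 2X; n_B = 1 − X; n_D = 2X.
Summing: n_T = 3 − X.
Mole fractions y_i = n_i/n_T; K_p = p_D^2 / (p_A^2 p_B) with p_i = y_i·P.
This yields a degree-3 equation in X; solving on (0,1), X = 0.850.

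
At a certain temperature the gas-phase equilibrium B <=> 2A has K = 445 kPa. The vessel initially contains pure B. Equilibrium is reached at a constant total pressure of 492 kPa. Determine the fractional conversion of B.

X = 0.429

Take 1 mol B as basis and let X be its fractional conversion, so ξ = X.
Moles: n_B = 1 − X; n_A = 2X.
Total moles n_T = 1 + X.
y_i = n_i/n_T, p_i = y_i·P. K = p_A^2 / (p_B).
Substituting and setting equal to 445 kPa gives a polynomial in X; the root in (0,1) is X = 0.429.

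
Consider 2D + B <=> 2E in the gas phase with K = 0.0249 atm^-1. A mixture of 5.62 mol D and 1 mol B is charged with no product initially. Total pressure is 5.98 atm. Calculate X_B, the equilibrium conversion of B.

X = 0.317

Let X = conversion of B (basis 1 mol B); extent of reaction ξ = X.
At extent ξ: n_D = 5.62 − 2X; n_B = 1 − X; n_E = 2X.
Summing: n_T = 6.62 − X.
y_i = n_i/n_T, p_i = y_i·P. K = p_E^2 / (p_D^2 p_B).
Substituting and setting equal to 0.0249 atm^-1 gives a polynomial in X; the root in (0,1) is X = 0.317.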